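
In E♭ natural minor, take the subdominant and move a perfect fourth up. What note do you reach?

Db

The subdominant of Eb natural minor is Ab.
A perfect fourth (5 semitones) above Ab lands on the letter D, giving Db.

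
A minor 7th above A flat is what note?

Gb

A up a major seventh is G#, so the target letter is G.
From Ab, a minor seventh is 10 semitones up: Gb.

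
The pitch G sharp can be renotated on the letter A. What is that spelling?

Ab

Plain A sits 1 semitone above G#, so on the letter A the same pitch needs a flat: Ab.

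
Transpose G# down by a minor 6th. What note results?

B#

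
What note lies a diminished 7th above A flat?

A seventh above A lands on the letter G.
A diminished seventh spans 9 semitones, so Ab moves to pitch class 5. On the letter G that is Gbb.

Gbb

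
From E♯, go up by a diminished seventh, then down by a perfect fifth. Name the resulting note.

G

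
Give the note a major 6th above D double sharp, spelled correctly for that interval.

B##

D up a major sixth is B, so the target letter is B.
From D##, a major sixth is 9 semitones up: B##.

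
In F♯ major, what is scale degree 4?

B

The F# major scale runs F# G# A# B C# D# E#.
Degree 4 is B.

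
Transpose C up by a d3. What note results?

Ebb

A third above C lands on the letter E.
A diminished third spans 2 semitones, so C moves to pitch class 2. On the letter E that is Ebb.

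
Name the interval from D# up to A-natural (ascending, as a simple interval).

The letter names run D→A, a span of 4 letter steps, so the interval is some kind of fifth.
D# to A is 6 semitones. A perfect fifth is 7, so 6 makes it diminished.

diminished fifth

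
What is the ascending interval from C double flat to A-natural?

Counting letters C–D–E–F–G–A gives a sixth.
Cbb→A = 11 semitones, 2 wider than the major sixth (9), so doubly augmented.

doubly augmented sixth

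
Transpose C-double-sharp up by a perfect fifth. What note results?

G##

A fifth above C lands on the letter G.
A perfect fifth spans 7 semitones, so C## moves to pitch class 9. On the letter G that is G##.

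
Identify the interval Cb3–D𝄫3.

minor second

The letter names run C→D, a span of 1 letter step, so the interval is some kind of second.
Cb to Dbb is 1 semitone. A major second is 2, so 1 makes it minor.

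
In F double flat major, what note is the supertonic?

Degree 2 takes the letter 1 step above F, which is G.
In major, degree 2 sits 2 semitones above the tonic. Fbb + 2 semitones is pitch class 5, spelled on G as Gbb.

Gbb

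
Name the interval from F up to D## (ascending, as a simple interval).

Counting letters F–G–A–B–C–D gives a sixth.
F→D## = 11 semitones, 2 wider than the major sixth (9), so doubly augmented.

doubly augmented sixth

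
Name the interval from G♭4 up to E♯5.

doubly augmented sixth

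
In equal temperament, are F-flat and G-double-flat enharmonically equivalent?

Fb is pitch class 4; Gbb is pitch class 5.
The pitch classes differ (4 vs. 5), so they are not enharmonic equivalents.

No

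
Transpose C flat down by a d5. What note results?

F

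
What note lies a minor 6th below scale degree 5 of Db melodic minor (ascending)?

C

Scale degree 5 of Db melodic minor (ascending) is Ab.
A minor sixth (8 semitones) below Ab lands on the letter C, giving C.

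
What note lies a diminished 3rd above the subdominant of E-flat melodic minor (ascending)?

The subdominant of Eb melodic minor (ascending) is Ab.
A diminished third (2 semitones) above Ab lands on the letter C, giving Cbb.

Cbb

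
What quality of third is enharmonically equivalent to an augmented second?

minor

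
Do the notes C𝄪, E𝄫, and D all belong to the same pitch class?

C## is pitch class 2; Ebb is pitch class 2; D is pitch class 2.
All spellings map to pitch class 2, so they are enharmonically equivalent.

Yes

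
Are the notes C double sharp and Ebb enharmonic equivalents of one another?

Yes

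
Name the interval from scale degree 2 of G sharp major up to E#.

perfect fifth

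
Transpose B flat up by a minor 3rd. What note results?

Db

B up a major third is D#, so the target letter is D.
From Bb, a minor third is 3 semitones up: Db.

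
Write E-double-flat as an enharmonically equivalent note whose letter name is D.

Ebb is pitch class 2. The letter D alone is pitch class 2.
Pitch class 2 on D needs no accidental: D.

D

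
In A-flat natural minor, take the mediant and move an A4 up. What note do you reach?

The mediant of Ab natural minor is Cb.
An augmented fourth (6 semitones) above Cb lands on the letter F, giving F.

F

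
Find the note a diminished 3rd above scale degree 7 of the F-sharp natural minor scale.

Gb

Scale degree 7 of F# natural minor is E.
A diminished third (2 semitones) above E lands on the letter G, giving Gb.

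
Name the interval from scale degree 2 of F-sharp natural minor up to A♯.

major second

Scale degree 2 of F# natural minor is G#.
G# up to A#: letters G→A make it a second; 2 semitones makes it major.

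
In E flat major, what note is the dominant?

Bb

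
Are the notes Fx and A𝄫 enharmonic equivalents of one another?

Yes

F## = pitch class 7 and Abb = pitch class 7 — the same pitch class, so they are enharmonic equivalents.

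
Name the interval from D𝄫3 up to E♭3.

Counting letters D–E gives a second.
Dbb→Eb = 3 semitones, 1 wider than the major second (2), so augmented.

augmented second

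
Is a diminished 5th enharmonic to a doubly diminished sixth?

A diminished fifth spans 6 semitones; a doubly diminished sixth spans 6.
They are enharmonically equivalent.

Yes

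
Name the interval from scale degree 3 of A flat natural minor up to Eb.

major third

Scale degree 3 of Ab natural minor is Cb.
Cb up to Eb: letters C→E make it a third; 4 semitones makes it major.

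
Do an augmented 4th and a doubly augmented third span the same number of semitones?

Yes

An augmented fourth spans 6 semitones; a doubly augmented third spans 6.
They are enharmonically equivalent.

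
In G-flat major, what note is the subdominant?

Degree 4 takes the letter 3 steps above G, which is C.
In major, degree 4 sits 5 semitones above the tonic. Gb + 5 semitones is pitch class 11, spelled on C as Cb.

Cb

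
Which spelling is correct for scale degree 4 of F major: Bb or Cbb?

Bb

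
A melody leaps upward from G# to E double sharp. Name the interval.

augmented sixth

The letter names run G→E, a span of 5 letter steps, so the interval is some kind of sixth.
G# to E## is 10 semitones. A major sixth is 9, so 10 makes it augmented.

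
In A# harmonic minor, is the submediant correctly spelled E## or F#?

Each scale degree takes a distinct letter name. Degree 6 of a scale on A must use the letter F.
F# and E## are enharmonically the same pitch, but only F# uses the letter F, so it is the correct spelling here.

F#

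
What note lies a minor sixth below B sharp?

D##

B down a major sixth is D, so the target letter is D.
From B#, a minor sixth is 8 semitones down: D##.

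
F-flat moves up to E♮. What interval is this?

The letter names run F→E, a span of 6 letter steps, so the interval is some kind of seventh.
Fb to E is 12 semitones. A major seventh is 11, so 12 makes it augmented.

augmented seventh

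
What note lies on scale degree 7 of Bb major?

A

The Bb major scale runs Bb C D Eb F G A.
Degree 7 is A.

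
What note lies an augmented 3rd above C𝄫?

Eb

C up a major third is E, so the target letter is E.
From Cbb, an augmented third is 5 semitones up: Eb.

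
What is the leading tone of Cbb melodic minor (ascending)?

Bbb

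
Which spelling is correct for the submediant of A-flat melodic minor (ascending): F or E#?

Each scale degree takes a distinct letter name. Degree 6 of a scale on A must use the letter F.
F and E# are enharmonically the same pitch, but only F uses the letter F, so it is the correct spelling here.

F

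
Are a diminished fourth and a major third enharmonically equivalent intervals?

A diminished fourth spans 4 semitones; a major third spans 4.
They are enharmonically equivalent.

Yes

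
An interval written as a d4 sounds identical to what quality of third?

major

A diminished fourth spans 4 semitones.
A third spanning 4 semitones is major (the major third is 4).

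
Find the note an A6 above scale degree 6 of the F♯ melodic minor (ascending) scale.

B##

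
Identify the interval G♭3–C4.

Counting letters G–A–B–C gives a fourth.
Gb→C = 6 semitones, 1 wider than the perfect fourth (5), so augmented.

augmented fourth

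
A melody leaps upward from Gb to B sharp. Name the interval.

The letter names run G→B, a span of 2 letter steps, so the interval is some kind of third.
Gb to B# is 6 semitones. A major third is 4, so 6 makes it doubly augmented.

doubly augmented third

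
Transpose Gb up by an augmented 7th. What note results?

G up a major seventh is F#, so the target letter is F.
From Gb, an augmented seventh is 12 semitones up: F#.

F#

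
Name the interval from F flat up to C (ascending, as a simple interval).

augmented fifth

Counting letters F–G–A–B–C gives a fifth.
Fb→C = 8 semitones, 1 wider than the perfect fifth (7), so augmented.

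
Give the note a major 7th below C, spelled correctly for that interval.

A seventh below C lands on the letter D.
A major seventh spans 11 semitones, so C moves to pitch class 1. On the letter D that is Db.

Db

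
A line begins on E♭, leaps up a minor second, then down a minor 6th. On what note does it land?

Ab

A minor second up from Eb is Fb (letter F, 1 semitone up).
A minor sixth down from Fb is Ab (letter A, 8 semitones down).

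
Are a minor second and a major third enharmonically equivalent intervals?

No

A minor second spans 1 semitone; a major third spans 4.
The spans differ, so they are not enharmonic equivalents.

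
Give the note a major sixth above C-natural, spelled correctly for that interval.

A

C up a major sixth is A, so the target letter is A.
From C, a major sixth is 9 semitones up: A.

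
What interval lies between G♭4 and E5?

The letter names run G→E, a span of 5 letter steps, so the interval is some kind of sixth.
Gb to E is 10 semitones. A major sixth is 9, so 10 makes it augmented.

augmented sixth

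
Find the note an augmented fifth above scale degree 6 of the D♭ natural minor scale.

Scale degree 6 of Db natural minor is Bbb.
An augmented fifth (8 semitones) above Bbb lands on the letter F, giving F.

F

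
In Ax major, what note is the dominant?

Degree 5 takes the letter 4 steps above A, which is E.
In major, degree 5 sits 7 semitones above the tonic. A## + 7 semitones is pitch class 6, spelled on E as E##.

E##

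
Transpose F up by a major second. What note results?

F up a major second is G, so the target letter is G.
From F, a major second is 2 semitones up: G.

G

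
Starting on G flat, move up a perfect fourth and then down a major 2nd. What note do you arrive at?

Bbb

A perfect fourth up from Gb is Cb (letter C, 5 semitones up).
A major second down from Cb is Bbb (letter B, 2 semitones down).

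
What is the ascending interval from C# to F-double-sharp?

augmented fourth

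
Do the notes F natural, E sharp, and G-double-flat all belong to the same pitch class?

Yes

F = pitch class 5 and E# = pitch class 5 and Gbb = pitch class 5 — the same pitch class, so they are enharmonic equivalents.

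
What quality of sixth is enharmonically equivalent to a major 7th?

A major seventh spans 11 semitones.
A sixth spanning 11 semitones is doubly augmented (the major sixth is 9).

doubly augmented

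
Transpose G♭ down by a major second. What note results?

G down a major second is F, so the target letter is F.
From Gb, a major second is 2 semitones down: Fb.

Fb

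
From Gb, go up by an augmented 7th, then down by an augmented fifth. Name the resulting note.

Bb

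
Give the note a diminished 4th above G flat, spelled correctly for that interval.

A fourth above G lands on the letter C.
A diminished fourth spans 4 semitones, so Gb moves to pitch class 10. On the letter C that is Cbb.

Cbb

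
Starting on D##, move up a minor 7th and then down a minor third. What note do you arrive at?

A minor seventh up from D## is C## (letter C, 10 semitones up).
A minor third down from C## is A## (letter A, 3 semitones down).

A##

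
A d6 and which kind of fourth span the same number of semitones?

A diminished sixth spans 7 semitones.
A fourth spanning 7 semitones is doubly augmented (the perfect fourth is 5).

doubly augmented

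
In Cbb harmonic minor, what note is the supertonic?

Degree 2 takes the letter 1 step above C, which is D.
In harmonic minor, degree 2 sits 2 semitones above the tonic. Cbb + 2 semitones is pitch class 0, spelled on D as Dbb.

Dbb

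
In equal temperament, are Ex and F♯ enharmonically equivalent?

Yes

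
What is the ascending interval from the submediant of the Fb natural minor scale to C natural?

The submediant of Fb natural minor is Dbb.
Dbb up to C: letters D→C make it a seventh; 12 semitones makes it augmented.

augmented seventh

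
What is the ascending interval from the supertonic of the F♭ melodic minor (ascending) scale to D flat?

perfect fifth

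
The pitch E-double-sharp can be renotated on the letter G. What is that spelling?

E## is pitch class 6. The letter G alone is pitch class 7.
To reach pitch class 6 from G requires an offset of -1 semitone, i.e. flat: Gb.

Gb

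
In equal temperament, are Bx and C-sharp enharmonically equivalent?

Yes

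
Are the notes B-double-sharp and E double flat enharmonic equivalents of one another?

No

Two spellings are enharmonically equivalent only if they share a pitch class.
Here B## → 1, Ebb → 2; 1 ≠ 2, so they are not.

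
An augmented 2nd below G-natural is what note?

Fb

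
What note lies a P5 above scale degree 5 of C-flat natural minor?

Db

Scale degree 5 of Cb natural minor is Gb.
A perfect fifth (7 semitones) above Gb lands on the letter D, giving Db.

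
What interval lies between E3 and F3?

Counting letters E–F gives a second.
E→F = 1 semitone, 1 narrower than the major second (2), so minor.

minor second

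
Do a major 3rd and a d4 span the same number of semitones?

Yes

A major third spans 4 semitones; a diminished fourth spans 4.
They are enharmonically equivalent.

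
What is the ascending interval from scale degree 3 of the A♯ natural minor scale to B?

Scale degree 3 of A# natural minor is C#.
C# up to B: letters C→B make it a seventh; 10 semitones makes it minor.

minor seventh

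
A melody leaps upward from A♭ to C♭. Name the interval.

Counting letters A–B–C gives a third.
Ab→Cb = 3 semitones, 1 narrower than the major third (4), so minor.

minor third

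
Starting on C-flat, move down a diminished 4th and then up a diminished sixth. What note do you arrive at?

Ebb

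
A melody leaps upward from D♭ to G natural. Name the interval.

augmented fourth

Counting letters D–E–F–G gives a fourth.
Db→G = 6 semitones, 1 wider than the perfect fourth (5), so augmented.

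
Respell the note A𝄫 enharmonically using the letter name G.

G

Plain G sits at the same pitch as Abb, so on the letter G the same pitch needs a natural: G.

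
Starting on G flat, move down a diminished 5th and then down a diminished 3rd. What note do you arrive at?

A#

A diminished fifth down from Gb is C (letter C, 6 semitones down).
A diminished third down from C is A# (letter A, 2 semitones down).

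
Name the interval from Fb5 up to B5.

The letter names run F→B, a span of 3 letter steps, so the interval is some kind of fourth.
Fb to B is 7 semitones. A perfect fourth is 5, so 7 makes it doubly augmented.

doubly augmented fourth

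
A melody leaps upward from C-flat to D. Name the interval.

augmented second

Counting letters C–D gives a second.
Cb→D = 3 semitones, 1 wider than the major second (2), so augmented.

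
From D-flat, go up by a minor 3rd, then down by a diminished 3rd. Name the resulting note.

D

A minor third up from Db is Fb (letter F, 3 semitones up).
A diminished third down from Fb is D (letter D, 2 semitones down).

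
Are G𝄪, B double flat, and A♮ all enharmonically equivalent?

G## = pitch class 9 and Bbb = pitch class 9 and A = pitch class 9 — the same pitch class, so they are enharmonic equivalents.

Yes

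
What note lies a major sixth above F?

D

A sixth above F lands on the letter D.
A major sixth spans 9 semitones, so F moves to pitch class 2. On the letter D that is D.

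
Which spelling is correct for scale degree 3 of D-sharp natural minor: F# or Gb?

Each scale degree takes a distinct letter name. Degree 3 of a scale on D must use the letter F.
F# and Gb are enharmonically the same pitch, but only F# uses the letter F, so it is the correct spelling here.

F#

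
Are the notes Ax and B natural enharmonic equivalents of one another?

A## is pitch class 11; B is pitch class 11.
All spellings map to pitch class 11, so they are enharmonically equivalent.

Yes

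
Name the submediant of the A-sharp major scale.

F##

Degree 6 takes the letter 5 steps above A, which is F.
In major, degree 6 sits 9 semitones above the tonic. A# + 9 semitones is pitch class 7, spelled on F as F##.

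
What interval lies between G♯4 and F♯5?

Counting letters G–A–B–C–D–E–F gives a seventh.
G#→F# = 10 semitones, 1 narrower than the major seventh (11), so minor.

minor seventh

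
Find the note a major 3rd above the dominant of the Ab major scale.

The dominant of Ab major is Eb.
A major third (4 semitones) above Eb lands on the letter G, giving G.

G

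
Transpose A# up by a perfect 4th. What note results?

A up a perfect fourth is D, so the target letter is D.
From A#, a perfect fourth is 5 semitones up: D#.

D#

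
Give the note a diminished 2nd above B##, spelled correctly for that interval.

A second above B lands on the letter C.
A diminished second spans 0 semitones, so B## moves to pitch class 1. On the letter C that is C#.

C#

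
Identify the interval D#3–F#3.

minor third

Counting letters D–E–F gives a third.
D#→F# = 3 semitones, 1 narrower than the major third (4), so minor.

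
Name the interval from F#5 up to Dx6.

augmented sixth

Counting letters F–G–A–B–C–D gives a sixth.
F#→D## = 10 semitones, 1 wider than the major sixth (9), so augmented.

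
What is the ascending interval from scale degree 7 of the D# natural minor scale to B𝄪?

Scale degree 7 of D# natural minor is C#.
C# up to B##: letters C→B make it a seventh; 12 semitones makes it augmented.

augmented seventh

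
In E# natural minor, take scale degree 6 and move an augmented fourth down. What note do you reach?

Scale degree 6 of E# natural minor is C#.
An augmented fourth (6 semitones) below C# lands on the letter G, giving G.

G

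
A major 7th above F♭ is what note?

A seventh above F lands on the letter E.
A major seventh spans 11 semitones, so Fb moves to pitch class 3. On the letter E that is Eb.

Eb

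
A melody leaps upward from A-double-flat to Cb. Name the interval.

Counting letters A–B–C gives a third.
Abb→Cb = 4 semitones, exactly the major third.

major third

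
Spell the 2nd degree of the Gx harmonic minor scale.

A##

Degree 2 takes the letter 1 step above G, which is A.
In harmonic minor, degree 2 sits 2 semitones above the tonic. G## + 2 semitones is pitch class 11, spelled on A as A##.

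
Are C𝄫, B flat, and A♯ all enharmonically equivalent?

Cbb is pitch class 10; Bb is pitch class 10; A# is pitch class 10.
All spellings map to pitch class 10, so they are enharmonically equivalent.

Yes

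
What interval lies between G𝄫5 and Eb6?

augmented sixth

Counting letters G–A–B–C–D–E gives a sixth.
Gbb→Eb = 10 semitones, 1 wider than the major sixth (9), so augmented.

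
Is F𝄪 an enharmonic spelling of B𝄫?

Two spellings are enharmonically equivalent only if they share a pitch class.
Here F## → 7, Bbb → 9; 7 ≠ 9, so they are not.

No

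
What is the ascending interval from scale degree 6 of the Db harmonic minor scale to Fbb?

diminished fifth

Scale degree 6 of Db harmonic minor is Bbb.
Bbb up to Fbb: letters B→F make it a fifth; 6 semitones makes it diminished.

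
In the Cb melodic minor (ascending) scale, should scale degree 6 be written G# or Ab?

Ab

Each scale degree takes a distinct letter name. Degree 6 of a scale on C must use the letter A.
Ab and G# are enharmonically the same pitch, but only Ab uses the letter A, so it is the correct spelling here.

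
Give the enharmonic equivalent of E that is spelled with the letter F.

Fb

Plain F sits 1 semitone above E, so on the letter F the same pitch needs a flat: Fb.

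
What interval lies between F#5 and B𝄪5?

The letter names run F→B, a span of 3 letter steps, so the interval is some kind of fourth.
F# to B## is 7 semitones. A perfect fourth is 5, so 7 makes it doubly augmented.

doubly augmented fourth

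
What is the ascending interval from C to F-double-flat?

Counting letters C–D–E–F gives a fourth.
C→Fbb = 3 semitones, 2 narrower than the perfect fourth (5), so doubly diminished.

doubly diminished fourth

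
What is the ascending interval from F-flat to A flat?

major third

Counting letters F–G–A gives a third.
Fb→Ab = 4 semitones, exactly the major third.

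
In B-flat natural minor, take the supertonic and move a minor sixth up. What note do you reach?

Ab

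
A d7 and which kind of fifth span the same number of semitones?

doubly augmented

A diminished seventh spans 9 semitones.
A fifth spanning 9 semitones is doubly augmented (the perfect fifth is 7).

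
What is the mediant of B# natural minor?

The B# natural minor scale runs B# C## D# E# F## G# A#.
Degree 3 is D#.

D#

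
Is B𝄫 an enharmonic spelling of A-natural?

Bbb is pitch class 9; A is pitch class 9.
All spellings map to pitch class 9, so they are enharmonically equivalent.

Yes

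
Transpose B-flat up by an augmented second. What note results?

A second above B lands on the letter C.
An augmented second spans 3 semitones, so Bb moves to pitch class 1. On the letter C that is C#.

C#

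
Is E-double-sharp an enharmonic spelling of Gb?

E## is pitch class 6; Gb is pitch class 6.
All spellings map to pitch class 6, so they are enharmonically equivalent.

Yes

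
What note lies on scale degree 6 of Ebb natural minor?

The Ebb natural minor scale runs Ebb Fb Gbb Abb Bbb Cbb Dbb.
Degree 6 is Cbb.

Cbb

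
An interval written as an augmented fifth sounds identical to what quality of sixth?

An augmented fifth spans 8 semitones.
A sixth spanning 8 semitones is minor (the major sixth is 9).

minor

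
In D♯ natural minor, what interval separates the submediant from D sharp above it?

major third

The submediant of D# natural minor is B.
B up to D#: letters B→D make it a third; 4 semitones makes it major.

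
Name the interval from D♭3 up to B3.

The letter names run D→B, a span of 5 letter steps, so the interval is some kind of sixth.
Db to B is 10 semitones. A major sixth is 9, so 10 makes it augmented.

augmented sixth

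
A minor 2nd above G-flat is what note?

G up a major second is A, so the target letter is A.
From Gb, a minor second is 1 semitone up: Abb.

Abb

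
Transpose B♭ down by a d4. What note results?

F#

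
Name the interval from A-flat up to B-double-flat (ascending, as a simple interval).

minor second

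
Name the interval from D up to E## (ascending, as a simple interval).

The letter names run D→E, a span of 1 letter step, so the interval is some kind of second.
D to E## is 4 semitones. A major second is 2, so 4 makes it doubly augmented.

doubly augmented second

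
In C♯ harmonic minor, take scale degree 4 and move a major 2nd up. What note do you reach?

G#

Scale degree 4 of C# harmonic minor is F#.
A major second (2 semitones) above F# lands on the letter G, giving G#.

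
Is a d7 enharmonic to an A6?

A diminished seventh spans 9 semitones; an augmented sixth spans 10.
The spans differ, so they are not enharmonic equivalents.

No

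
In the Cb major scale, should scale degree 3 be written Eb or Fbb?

Each scale degree takes a distinct letter name. Degree 3 of a scale on C must use the letter E.
Eb and Fbb are enharmonically the same pitch, but only Eb uses the letter E, so it is the correct spelling here.

Eb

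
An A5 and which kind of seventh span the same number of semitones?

doubly diminished

An augmented fifth spans 8 semitones.
A seventh spanning 8 semitones is doubly diminished (the major seventh is 11).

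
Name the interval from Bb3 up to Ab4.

minor seventh

Counting letters B–C–D–E–F–G–A gives a seventh.
Bb→Ab = 10 semitones, 1 narrower than the major seventh (11), so minor.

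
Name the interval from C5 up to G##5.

doubly augmented fifth

The letter names run C→G, a span of 4 letter steps, so the interval is some kind of fifth.
C to G## is 9 semitones. A perfect fifth is 7, so 9 makes it doubly augmented.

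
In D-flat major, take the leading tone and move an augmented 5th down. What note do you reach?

The leading tone of Db major is C.
An augmented fifth (8 semitones) below C lands on the letter F, giving Fb.

Fb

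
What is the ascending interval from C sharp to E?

The letter names run C→E, a span of 2 letter steps, so the interval is some kind of third.
C# to E is 3 semitones. A major third is 4, so 3 makes it minor.

minor third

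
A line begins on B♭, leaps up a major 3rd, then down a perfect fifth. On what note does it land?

G

A major third up from Bb is D (letter D, 4 semitones up).
A perfect fifth down from D is G (letter G, 7 semitones down).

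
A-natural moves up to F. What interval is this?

minor sixth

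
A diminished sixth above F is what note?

Dbb

F up a major sixth is D, so the target letter is D.
From F, a diminished sixth is 7 semitones up: Dbb.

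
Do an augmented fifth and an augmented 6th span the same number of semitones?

No

An augmented fifth spans 8 semitones; an augmented sixth spans 10.
The spans differ, so they are not enharmonic equivalents.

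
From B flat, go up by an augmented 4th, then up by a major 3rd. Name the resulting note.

An augmented fourth up from Bb is E (letter E, 6 semitones up).
A major third up from E is G# (letter G, 4 semitones up).

G#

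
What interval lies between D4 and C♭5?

Counting letters D–E–F–G–A–B–C gives a seventh.
D→Cb = 9 semitones, 2 narrower than the major seventh (11), so diminished.

diminished seventh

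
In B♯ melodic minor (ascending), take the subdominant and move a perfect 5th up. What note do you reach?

The subdominant of B# melodic minor (ascending) is E#.
A perfect fifth (7 semitones) above E# lands on the letter B, giving B#.

B#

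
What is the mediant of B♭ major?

D

The Bb major scale runs Bb C D Eb F G A.
Degree 3 is D.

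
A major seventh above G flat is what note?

F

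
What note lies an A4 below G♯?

A fourth below G lands on the letter D.
An augmented fourth spans 6 semitones, so G# moves to pitch class 2. On the letter D that is D.

D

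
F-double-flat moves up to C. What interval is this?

Counting letters F–G–A–B–C gives a fifth.
Fbb→C = 9 semitones, 2 wider than the perfect fifth (7), so doubly augmented.

doubly augmented fifth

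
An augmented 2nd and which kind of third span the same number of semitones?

An augmented second spans 3 semitones.
A third spanning 3 semitones is minor (the major third is 4).

minor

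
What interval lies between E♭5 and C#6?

The letter names run E→C, a span of 5 letter steps, so the interval is some kind of sixth.
Eb to C# is 10 semitones. A major sixth is 9, so 10 makes it augmented.

augmented sixth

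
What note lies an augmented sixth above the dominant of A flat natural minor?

C#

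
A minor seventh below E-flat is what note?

F

E down a major seventh is F, so the target letter is F.
From Eb, a minor seventh is 10 semitones down: F.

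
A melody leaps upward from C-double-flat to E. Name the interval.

doubly augmented third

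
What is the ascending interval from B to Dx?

augmented third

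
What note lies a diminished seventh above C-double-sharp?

B

C up a major seventh is B, so the target letter is B.
From C##, a diminished seventh is 9 semitones up: B.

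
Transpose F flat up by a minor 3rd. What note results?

A third above F lands on the letter A.
A minor third spans 3 semitones, so Fb moves to pitch class 7. On the letter A that is Abb.

Abb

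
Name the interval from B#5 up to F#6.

diminished fifth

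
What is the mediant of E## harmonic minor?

G##

Degree 3 takes the letter 2 steps above E, which is G.
In harmonic minor, degree 3 sits 3 semitones above the tonic. E## + 3 semitones is pitch class 9, spelled on G as G##.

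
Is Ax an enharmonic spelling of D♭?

No

Two spellings are enharmonically equivalent only if they share a pitch class.
Here A## → 11, Db → 1; 1 ≠ 11, so they are not.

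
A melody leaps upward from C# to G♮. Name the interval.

Counting letters C–D–E–F–G gives a fifth.
C#→G = 6 semitones, 1 narrower than the perfect fifth (7), so diminished.

diminished fifth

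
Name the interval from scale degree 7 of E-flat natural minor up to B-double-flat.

Scale degree 7 of Eb natural minor is Db.
Db up to Bbb: letters D→B make it a sixth; 8 semitones makes it minor.

minor sixth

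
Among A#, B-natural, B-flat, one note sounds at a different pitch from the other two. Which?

In 12-tone equal temperament, enharmonic equivalents share a pitch class. A# is pitch class 10; B is pitch class 11; Bb is pitch class 10.
A# and Bb share pitch class 10, while B is pitch class 11.

B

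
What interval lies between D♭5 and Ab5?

perfect fifth

The letter names run D→A, a span of 4 letter steps, so the interval is some kind of fifth.
Db to Ab is 7 semitones. A perfect fifth is 7, so 7 makes it perfect.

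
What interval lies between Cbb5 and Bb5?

Counting letters C–D–E–F–G–A–B gives a seventh.
Cbb→Bb = 12 semitones, 1 wider than the major seventh (11), so augmented.

augmented seventh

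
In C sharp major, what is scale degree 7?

Degree 7 takes the letter 6 steps above C, which is B.
In major, degree 7 sits 11 semitones above the tonic. C# + 11 semitones is pitch class 0, spelled on B as B#.

B#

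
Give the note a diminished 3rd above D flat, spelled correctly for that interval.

Fbb

A third above D lands on the letter F.
A diminished third spans 2 semitones, so Db moves to pitch class 3. On the letter F that is Fbb.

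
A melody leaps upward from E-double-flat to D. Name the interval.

augmented seventh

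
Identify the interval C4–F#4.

augmented fourth

The letter names run C→F, a span of 3 letter steps, so the interval is some kind of fourth.
C to F# is 6 semitones. A perfect fourth is 5, so 6 makes it augmented.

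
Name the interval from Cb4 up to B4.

augmented seventh

The letter names run C→B, a span of 6 letter steps, so the interval is some kind of seventh.
Cb to B is 12 semitones. A major seventh is 11, so 12 makes it augmented.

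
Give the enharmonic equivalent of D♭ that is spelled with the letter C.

Db is pitch class 1. The letter C alone is pitch class 0.
To reach pitch class 1 from C requires an offset of +1 semitone, i.e. sharp: C#.

C#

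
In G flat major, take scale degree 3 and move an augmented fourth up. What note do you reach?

E

Scale degree 3 of Gb major is Bb.
An augmented fourth (6 semitones) above Bb lands on the letter E, giving E.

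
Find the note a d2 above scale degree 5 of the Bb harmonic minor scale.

Gbb

Scale degree 5 of Bb harmonic minor is F.
A diminished second (0 semitones) above F lands on the letter G, giving Gbb.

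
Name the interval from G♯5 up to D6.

diminished fifth

Counting letters G–A–B–C–D gives a fifth.
G#→D = 6 semitones, 1 narrower than the perfect fifth (7), so diminished.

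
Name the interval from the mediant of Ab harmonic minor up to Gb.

The mediant of Ab harmonic minor is Cb.
Cb up to Gb: letters C→G make it a fifth; 7 semitones makes it perfect.

perfect fifth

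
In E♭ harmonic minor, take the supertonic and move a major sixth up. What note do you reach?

The supertonic of Eb harmonic minor is F.
A major sixth (9 semitones) above F lands on the letter D, giving D.

D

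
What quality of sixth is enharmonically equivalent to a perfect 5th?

diminished

A perfect fifth spans 7 semitones.
A sixth spanning 7 semitones is diminished (the major sixth is 9).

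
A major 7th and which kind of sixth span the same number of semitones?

A major seventh spans 11 semitones.
A sixth spanning 11 semitones is doubly augmented (the major sixth is 9).

doubly augmented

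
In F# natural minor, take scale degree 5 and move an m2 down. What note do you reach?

Scale degree 5 of F# natural minor is C#.
A minor second (1 semitone) below C# lands on the letter B, giving B#.

B#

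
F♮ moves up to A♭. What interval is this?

minor third

Counting letters F–G–A gives a third.
F→Ab = 3 semitones, 1 narrower than the major third (4), so minor.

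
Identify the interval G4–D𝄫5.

The letter names run G→D, a span of 4 letter steps, so the interval is some kind of fifth.
G to Dbb is 5 semitones. A perfect fifth is 7, so 5 makes it doubly diminished.

doubly diminished fifth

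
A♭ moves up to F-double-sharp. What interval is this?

The letter names run A→F, a span of 5 letter steps, so the interval is some kind of sixth.
Ab to F## is 11 semitones. A major sixth is 9, so 11 makes it doubly augmented.

doubly augmented sixth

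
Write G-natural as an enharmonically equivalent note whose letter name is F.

G is pitch class 7. The letter F alone is pitch class 5.
To reach pitch class 7 from F requires an offset of +2 semitones, i.e. double sharp: F##.

F##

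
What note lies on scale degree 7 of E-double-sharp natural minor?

D##

Degree 7 takes the letter 6 steps above E, which is D.
In natural minor, degree 7 sits 10 semitones above the tonic. E## + 10 semitones is pitch class 4, spelled on D as D##.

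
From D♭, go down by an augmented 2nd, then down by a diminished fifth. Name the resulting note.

An augmented second down from Db is Cbb (letter C, 3 semitones down).
A diminished fifth down from Cbb is Fb (letter F, 6 semitones down).

Fb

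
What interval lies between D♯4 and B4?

minor sixth

The letter names run D→B, a span of 5 letter steps, so the interval is some kind of sixth.
D# to B is 8 semitones. A major sixth is 9, so 8 makes it minor.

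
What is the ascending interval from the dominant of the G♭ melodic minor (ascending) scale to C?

The dominant of Gb melodic minor (ascending) is Db.
Db up to C: letters D→C make it a seventh; 11 semitones makes it major.

major seventh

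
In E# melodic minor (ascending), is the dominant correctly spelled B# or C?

B#

Each scale degree takes a distinct letter name. Degree 5 of a scale on E must use the letter B.
B# and C are enharmonically the same pitch, but only B# uses the letter B, so it is the correct spelling here.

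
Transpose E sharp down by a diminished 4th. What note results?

B##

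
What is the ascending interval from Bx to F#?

The letter names run B→F, a span of 4 letter steps, so the interval is some kind of fifth.
B## to F# is 5 semitones. A perfect fifth is 7, so 5 makes it doubly diminished.

doubly diminished fifth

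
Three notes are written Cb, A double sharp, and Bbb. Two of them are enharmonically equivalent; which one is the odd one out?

In 12-tone equal temperament, enharmonic equivalents share a pitch class. Cb is pitch class 11; A## is pitch class 11; Bbb is pitch class 9.
Cb and A## share pitch class 11, while Bbb is pitch class 9.

Bbb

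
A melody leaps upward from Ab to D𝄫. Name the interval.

diminished fourth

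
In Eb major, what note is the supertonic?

The Eb major scale runs Eb F G Ab Bb C D.
Degree 2 is F.

F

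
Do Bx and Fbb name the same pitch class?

B## is pitch class 1; Fbb is pitch class 3.
The pitch classes differ (1 vs. 3), so they are not enharmonic equivalents.

No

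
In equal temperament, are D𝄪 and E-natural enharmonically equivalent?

Yes

D## = pitch class 4 and E = pitch class 4 — the same pitch class, so they are enharmonic equivalents.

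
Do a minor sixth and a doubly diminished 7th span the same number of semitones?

A minor sixth spans 8 semitones; a doubly diminished seventh spans 8.
They are enharmonically equivalent.

Yes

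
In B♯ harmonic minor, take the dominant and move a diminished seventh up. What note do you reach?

E

The dominant of B# harmonic minor is F##.
A diminished seventh (9 semitones) above F## lands on the letter E, giving E.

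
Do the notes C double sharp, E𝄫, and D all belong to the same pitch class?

Yes

C## = pitch class 2 and Ebb = pitch class 2 and D = pitch class 2 — the same pitch class, so they are enharmonic equivalents.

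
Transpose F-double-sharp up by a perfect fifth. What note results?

C##

A fifth above F lands on the letter C.
A perfect fifth spans 7 semitones, so F## moves to pitch class 2. On the letter C that is C##.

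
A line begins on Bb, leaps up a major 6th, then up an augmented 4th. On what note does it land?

C#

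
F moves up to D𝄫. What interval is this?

diminished sixth

Counting letters F–G–A–B–C–D gives a sixth.
F→Dbb = 7 semitones, 2 narrower than the major sixth (9), so diminished.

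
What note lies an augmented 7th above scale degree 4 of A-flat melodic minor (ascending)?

C#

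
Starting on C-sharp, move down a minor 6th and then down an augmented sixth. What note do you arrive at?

A minor sixth down from C# is E# (letter E, 8 semitones down).
An augmented sixth down from E# is G (letter G, 10 semitones down).

G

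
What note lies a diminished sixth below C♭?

A sixth below C lands on the letter E.
A diminished sixth spans 7 semitones, so Cb moves to pitch class 4. On the letter E that is E.

E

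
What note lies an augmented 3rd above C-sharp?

A third above C lands on the letter E.
An augmented third spans 5 semitones, so C# moves to pitch class 6. On the letter E that is E##.

E##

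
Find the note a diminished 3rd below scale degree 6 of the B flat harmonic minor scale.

E

Scale degree 6 of Bb harmonic minor is Gb.
A diminished third (2 semitones) below Gb lands on the letter E, giving E.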